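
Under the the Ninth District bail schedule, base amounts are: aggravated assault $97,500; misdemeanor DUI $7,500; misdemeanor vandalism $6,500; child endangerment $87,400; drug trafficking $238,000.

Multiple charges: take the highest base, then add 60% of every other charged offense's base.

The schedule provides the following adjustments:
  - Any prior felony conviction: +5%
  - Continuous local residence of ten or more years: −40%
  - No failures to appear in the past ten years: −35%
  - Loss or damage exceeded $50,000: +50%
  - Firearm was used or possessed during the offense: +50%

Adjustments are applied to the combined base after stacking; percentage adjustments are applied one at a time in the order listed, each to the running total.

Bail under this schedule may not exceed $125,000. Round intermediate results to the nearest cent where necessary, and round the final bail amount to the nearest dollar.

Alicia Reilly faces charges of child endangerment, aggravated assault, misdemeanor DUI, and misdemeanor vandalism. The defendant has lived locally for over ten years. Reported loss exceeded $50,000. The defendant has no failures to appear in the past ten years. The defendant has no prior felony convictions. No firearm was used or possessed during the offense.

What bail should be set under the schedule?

$92,629

Base amounts from the schedule: child endangerment $87,400; aggravated assault $97,500; misdemeanor DUI $7,500; misdemeanor vandalism $6,500.
Stacking rule: highest base plus 60% of each additional charge. Highest is aggravated assault at $97,500. Additional: $87,400 × 60% = $52,440; $7,500 × 60% = $4,500; $6,500 × 60% = $3,900. Combined base = $97,500 + $60,840 = $158,340.
Continuous local residence of ten or more years (−40%): $158,340 × 0.6 = $95,004.
No failures to appear in the past ten years (−35%): $95,004 × 0.65 = $61,752.60.
Loss or damage exceeded $50,000 (+50%): $61,752.60 × 1.5 = $92,628.90.
$92,628.90 is within the $125,000 maximum.
Rounded to the nearest dollar: $92,629.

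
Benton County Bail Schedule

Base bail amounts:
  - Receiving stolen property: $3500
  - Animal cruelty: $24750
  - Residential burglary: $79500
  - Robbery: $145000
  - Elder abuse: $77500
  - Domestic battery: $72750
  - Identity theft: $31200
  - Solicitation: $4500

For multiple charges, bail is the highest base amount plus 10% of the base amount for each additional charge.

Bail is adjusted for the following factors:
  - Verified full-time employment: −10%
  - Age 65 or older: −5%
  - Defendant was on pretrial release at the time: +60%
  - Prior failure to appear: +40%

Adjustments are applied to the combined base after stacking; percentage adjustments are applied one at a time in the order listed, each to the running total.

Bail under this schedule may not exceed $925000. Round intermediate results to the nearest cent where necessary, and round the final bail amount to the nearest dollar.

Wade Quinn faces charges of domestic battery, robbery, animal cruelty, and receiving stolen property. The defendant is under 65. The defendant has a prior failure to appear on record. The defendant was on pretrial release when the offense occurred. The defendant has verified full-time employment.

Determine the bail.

Base amounts from the schedule: domestic battery $72750; robbery $145000; animal cruelty $24750; receiving stolen property $3500.
Stacking rule: highest base plus 10% of each additional charge. Highest is robbery at $145000. Additional: $72750 × 10% = $7275; $24750 × 10% = $2475; $3500 × 10% = $350. Combined base = $145000 + $10100 = $155100.
Verified full-time employment (−10%): $155100 × 0.9 = $139590.
Defendant was on pretrial release at the time (+60%): $139590 × 1.6 = $223344.
Prior failure to appear (+40%): $223344 × 1.4 = $312681.60.
$312681.60 is within the $925000 maximum.
Rounded to the nearest dollar: $312682.

$312682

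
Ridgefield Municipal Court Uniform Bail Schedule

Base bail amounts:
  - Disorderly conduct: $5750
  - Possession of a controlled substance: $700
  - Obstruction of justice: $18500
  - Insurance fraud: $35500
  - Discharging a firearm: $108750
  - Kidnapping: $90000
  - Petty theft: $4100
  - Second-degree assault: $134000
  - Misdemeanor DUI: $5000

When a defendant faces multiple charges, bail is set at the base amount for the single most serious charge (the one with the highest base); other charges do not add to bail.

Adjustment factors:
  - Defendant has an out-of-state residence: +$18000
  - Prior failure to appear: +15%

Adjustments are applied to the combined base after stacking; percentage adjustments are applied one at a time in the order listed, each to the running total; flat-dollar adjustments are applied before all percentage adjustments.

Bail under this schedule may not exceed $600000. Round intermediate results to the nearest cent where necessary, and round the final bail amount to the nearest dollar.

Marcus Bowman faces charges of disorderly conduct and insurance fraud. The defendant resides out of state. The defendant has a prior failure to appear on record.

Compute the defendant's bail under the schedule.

$61525

Base amounts from the schedule: disorderly conduct $5750; insurance fraud $35500.
Stacking rule: use the highest base only. Highest is insurance fraud at $35500. Combined base = $35500.
Defendant has an out-of-state residence (+$18000 flat): $35500 + $18000 = $53500.
Prior failure to appear (+15%): $53500 × 1.15 = $61525.
$61525 is within the $600000 maximum.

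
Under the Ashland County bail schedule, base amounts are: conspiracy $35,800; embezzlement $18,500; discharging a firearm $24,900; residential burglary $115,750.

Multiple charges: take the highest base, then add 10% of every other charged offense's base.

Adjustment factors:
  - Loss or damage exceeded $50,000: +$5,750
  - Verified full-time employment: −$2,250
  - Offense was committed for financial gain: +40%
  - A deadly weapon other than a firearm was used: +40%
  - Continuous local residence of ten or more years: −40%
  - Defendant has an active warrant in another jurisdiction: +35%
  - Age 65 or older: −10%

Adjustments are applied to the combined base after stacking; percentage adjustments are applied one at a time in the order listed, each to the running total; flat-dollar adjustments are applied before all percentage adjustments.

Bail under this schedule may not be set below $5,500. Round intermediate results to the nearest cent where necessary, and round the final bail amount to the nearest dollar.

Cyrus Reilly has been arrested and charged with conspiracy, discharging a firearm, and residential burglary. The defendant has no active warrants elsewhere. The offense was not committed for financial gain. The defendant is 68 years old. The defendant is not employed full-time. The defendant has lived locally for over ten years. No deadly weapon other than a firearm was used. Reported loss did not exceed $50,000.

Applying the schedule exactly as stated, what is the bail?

$65,783

Base amounts from the schedule: conspiracy $35,800; discharging a firearm $24,900; residential burglary $115,750.
Stacking rule: highest base plus 10% of each additional charge. Highest is residential burglary at $115,750. Additional: $35,800 × 10% = $3,580; $24,900 × 10% = $2,490. Combined base = $115,750 + $6,070 = $121,820.
Continuous local residence of ten or more years (−40%): $121,820 × 0.6 = $73,092.
Age 65 or older (−10%): $73,092 × 0.9 = $65,782.80.
$65,782.80 is at or above the $5,500 minimum.
Rounded to the nearest dollar: $65,783.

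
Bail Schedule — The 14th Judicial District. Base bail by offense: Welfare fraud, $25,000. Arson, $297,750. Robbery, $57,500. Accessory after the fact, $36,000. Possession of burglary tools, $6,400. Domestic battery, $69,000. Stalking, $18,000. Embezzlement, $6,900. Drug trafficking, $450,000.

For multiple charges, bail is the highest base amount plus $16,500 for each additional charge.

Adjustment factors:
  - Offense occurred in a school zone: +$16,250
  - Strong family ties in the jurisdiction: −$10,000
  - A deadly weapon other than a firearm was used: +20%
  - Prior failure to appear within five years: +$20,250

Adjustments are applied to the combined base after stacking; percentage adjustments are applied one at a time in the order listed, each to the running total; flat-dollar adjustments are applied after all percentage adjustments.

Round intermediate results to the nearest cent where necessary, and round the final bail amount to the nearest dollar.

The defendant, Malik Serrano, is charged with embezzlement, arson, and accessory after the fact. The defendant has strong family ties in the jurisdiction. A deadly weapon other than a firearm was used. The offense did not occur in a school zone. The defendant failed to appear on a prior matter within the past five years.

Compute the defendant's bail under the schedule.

Base amounts from the schedule: embezzlement $6,900; arson $297,750; accessory after the fact $36,000.
Stacking rule: highest base plus $16,500 per additional charge. Highest is arson at $297,750; 2 additional charges → +$33,000. Combined base = $330,750.
A deadly weapon other than a firearm was used (+20%): $330,750 × 1.2 = $396,900.
Strong family ties in the jurisdiction (−$10,000 flat): $396,900 − $10,000 = $386,900.
Prior failure to appear within five years (+$20,250 flat): $386,900 + $20,250 = $407,150.

$407,150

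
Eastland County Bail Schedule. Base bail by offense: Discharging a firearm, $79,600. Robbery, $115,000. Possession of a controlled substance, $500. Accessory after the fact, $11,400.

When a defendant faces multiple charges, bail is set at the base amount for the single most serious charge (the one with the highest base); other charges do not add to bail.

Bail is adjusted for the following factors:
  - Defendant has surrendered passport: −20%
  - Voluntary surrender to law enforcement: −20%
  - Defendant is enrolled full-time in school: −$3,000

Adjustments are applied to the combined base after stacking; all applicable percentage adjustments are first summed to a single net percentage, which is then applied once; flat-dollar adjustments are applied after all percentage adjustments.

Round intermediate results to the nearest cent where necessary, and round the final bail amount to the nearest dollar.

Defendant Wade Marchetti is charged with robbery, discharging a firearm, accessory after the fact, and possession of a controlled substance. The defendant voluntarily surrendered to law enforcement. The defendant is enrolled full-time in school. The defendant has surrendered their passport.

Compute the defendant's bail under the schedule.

$66,000

Base amounts from the schedule: robbery $115,000; discharging a firearm $79,600; accessory after the fact $11,400; possession of a controlled substance $500.
Stacking rule: use the highest base only. Highest is robbery at $115,000. Combined base = $115,000.
Net percentage adjustment: −20% −20% = −40%. $115,000 × 0.6 = $69,000.
Defendant is enrolled full-time in school (−$3,000 flat): $69,000 − $3,000 = $66,000.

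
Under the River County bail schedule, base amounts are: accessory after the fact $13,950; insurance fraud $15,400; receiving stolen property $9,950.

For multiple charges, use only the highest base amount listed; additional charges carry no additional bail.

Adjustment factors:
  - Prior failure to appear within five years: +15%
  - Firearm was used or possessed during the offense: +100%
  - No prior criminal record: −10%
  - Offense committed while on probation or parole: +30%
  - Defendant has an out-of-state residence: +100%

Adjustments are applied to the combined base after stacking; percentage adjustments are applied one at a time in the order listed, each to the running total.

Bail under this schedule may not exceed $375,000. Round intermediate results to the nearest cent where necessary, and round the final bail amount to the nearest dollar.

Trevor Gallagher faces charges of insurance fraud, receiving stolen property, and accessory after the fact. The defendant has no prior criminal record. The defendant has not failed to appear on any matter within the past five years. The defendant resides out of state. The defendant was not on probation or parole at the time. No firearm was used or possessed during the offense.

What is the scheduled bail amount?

Base amounts from the schedule: insurance fraud $15,400; receiving stolen property $9,950; accessory after the fact $13,950.
Stacking rule: use the highest base only. Highest is insurance fraud at $15,400. Combined base = $15,400.
No prior criminal record (−10%): $15,400 × 0.9 = $13,860.
Defendant has an out-of-state residence (+100%): $13,860 × 2 = $27,720.
$27,720 is within the $375,000 maximum.

$27,720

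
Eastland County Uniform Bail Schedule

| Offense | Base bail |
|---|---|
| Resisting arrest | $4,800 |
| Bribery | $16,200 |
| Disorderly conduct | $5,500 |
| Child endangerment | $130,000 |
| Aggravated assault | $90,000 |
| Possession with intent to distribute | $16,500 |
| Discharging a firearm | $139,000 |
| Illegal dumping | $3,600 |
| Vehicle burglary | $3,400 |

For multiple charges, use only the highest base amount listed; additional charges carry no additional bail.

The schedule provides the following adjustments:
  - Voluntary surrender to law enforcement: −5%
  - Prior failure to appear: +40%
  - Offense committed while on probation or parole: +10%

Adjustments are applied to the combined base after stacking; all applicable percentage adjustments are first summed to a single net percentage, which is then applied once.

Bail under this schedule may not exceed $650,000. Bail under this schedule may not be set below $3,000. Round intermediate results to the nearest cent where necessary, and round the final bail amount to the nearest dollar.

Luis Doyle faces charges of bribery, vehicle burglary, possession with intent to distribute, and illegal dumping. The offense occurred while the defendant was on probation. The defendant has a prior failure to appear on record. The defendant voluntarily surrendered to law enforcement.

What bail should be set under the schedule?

Base amounts from the schedule: bribery $16,200; vehicle burglary $3,400; possession with intent to distribute $16,500; illegal dumping $3,600.
Stacking rule: use the highest base only. Highest is possession with intent to distribute at $16,500. Combined base = $16,500.
Net percentage adjustment: −5% +40% +10% = +45%. $16,500 × 1.45 = $23,925.
$23,925 is within the $650,000 maximum.
$23,925 is at or above the $3,000 minimum.

$23,925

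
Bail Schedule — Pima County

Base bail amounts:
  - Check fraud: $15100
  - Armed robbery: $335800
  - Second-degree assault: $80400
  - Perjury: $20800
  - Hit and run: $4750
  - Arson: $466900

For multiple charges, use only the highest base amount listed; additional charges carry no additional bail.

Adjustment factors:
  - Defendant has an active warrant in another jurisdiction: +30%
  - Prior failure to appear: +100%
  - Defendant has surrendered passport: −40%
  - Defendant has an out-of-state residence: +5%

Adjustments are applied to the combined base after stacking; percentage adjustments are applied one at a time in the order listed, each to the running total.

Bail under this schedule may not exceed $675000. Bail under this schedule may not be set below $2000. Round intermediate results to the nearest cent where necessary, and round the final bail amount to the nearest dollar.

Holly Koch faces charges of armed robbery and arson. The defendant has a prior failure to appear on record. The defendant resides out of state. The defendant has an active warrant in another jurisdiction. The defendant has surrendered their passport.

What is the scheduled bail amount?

Base amounts from the schedule: armed robbery $335800; arson $466900.
Stacking rule: use the highest base only. Highest is arson at $466900. Combined base = $466900.
Defendant has an active warrant in another jurisdiction (+30%): $466900 × 1.3 = $606970.
Prior failure to appear (+100%): $606970 × 2 = $1213940.
Defendant has surrendered passport (−40%): $1213940 × 0.6 = $728364.
Defendant has an out-of-state residence (+5%): $728364 × 1.05 = $764782.20.
Result $764782.20 exceeds the maximum of $675000; bail is capped at $675000.
$675000 is at or above the $2000 minimum.

$675000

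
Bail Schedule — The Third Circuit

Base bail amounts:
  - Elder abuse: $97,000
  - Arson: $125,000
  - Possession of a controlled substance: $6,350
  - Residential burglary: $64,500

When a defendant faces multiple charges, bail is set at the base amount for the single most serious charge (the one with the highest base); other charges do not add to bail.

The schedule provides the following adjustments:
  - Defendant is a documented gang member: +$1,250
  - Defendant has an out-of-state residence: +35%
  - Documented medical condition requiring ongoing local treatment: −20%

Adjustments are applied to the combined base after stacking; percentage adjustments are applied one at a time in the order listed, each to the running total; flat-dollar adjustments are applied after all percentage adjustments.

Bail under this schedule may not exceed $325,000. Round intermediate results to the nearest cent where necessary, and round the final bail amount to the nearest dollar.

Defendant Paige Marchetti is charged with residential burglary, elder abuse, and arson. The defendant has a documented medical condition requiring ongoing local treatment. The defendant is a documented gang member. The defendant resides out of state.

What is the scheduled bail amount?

$136,250

Base amounts from the schedule: residential burglary $64,500; elder abuse $97,000; arson $125,000.
Stacking rule: use the highest base only. Highest is arson at $125,000. Combined base = $125,000.
Defendant has an out-of-state residence (+35%): $125,000 × 1.35 = $168,750.
Documented medical condition requiring ongoing local treatment (−20%): $168,750 × 0.8 = $135,000.
Defendant is a documented gang member (+$1,250 flat): $135,000 + $1,250 = $136,250.
$136,250 is within the $325,000 maximum.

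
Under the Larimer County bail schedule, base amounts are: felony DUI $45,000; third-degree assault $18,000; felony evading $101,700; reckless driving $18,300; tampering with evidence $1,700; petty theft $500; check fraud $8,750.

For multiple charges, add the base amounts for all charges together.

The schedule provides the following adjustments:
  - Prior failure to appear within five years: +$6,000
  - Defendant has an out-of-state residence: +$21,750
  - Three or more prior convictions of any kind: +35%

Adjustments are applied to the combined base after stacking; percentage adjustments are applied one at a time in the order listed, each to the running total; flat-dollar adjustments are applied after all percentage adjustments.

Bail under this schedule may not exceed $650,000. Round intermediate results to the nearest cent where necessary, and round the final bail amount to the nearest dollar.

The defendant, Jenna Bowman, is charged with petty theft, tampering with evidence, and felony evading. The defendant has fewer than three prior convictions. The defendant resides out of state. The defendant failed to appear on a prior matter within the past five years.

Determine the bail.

Base amounts from the schedule: petty theft $500; tampering with evidence $1,700; felony evading $101,700.
Stacking rule: sum of all bases. $500 + $1,700 + $101,700 = $103,900.
Prior failure to appear within five years (+$6,000 flat): $103,900 + $6,000 = $109,900.
Defendant has an out-of-state residence (+$21,750 flat): $109,900 + $21,750 = $131,650.
$131,650 is within the $650,000 maximum.

$131,650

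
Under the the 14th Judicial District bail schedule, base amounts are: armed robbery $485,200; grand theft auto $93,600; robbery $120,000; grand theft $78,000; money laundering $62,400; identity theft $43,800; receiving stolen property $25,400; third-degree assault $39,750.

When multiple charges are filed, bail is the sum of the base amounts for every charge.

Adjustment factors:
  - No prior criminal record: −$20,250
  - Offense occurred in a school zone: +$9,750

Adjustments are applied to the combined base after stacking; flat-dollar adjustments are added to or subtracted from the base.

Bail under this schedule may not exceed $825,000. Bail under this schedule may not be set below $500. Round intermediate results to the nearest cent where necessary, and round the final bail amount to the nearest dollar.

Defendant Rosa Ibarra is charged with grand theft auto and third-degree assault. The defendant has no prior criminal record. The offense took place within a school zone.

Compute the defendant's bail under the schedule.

$122,850

Base amounts from the schedule: grand theft auto $93,600; third-degree assault $39,750.
Stacking rule: sum of all bases. $93,600 + $39,750 = $133,350.
No prior criminal record (−$20,250 flat): $133,350 − $20,250 = $113,100.
Offense occurred in a school zone (+$9,750 flat): $113,100 + $9,750 = $122,850.
$122,850 is within the $825,000 maximum.
$122,850 is at or above the $500 minimum.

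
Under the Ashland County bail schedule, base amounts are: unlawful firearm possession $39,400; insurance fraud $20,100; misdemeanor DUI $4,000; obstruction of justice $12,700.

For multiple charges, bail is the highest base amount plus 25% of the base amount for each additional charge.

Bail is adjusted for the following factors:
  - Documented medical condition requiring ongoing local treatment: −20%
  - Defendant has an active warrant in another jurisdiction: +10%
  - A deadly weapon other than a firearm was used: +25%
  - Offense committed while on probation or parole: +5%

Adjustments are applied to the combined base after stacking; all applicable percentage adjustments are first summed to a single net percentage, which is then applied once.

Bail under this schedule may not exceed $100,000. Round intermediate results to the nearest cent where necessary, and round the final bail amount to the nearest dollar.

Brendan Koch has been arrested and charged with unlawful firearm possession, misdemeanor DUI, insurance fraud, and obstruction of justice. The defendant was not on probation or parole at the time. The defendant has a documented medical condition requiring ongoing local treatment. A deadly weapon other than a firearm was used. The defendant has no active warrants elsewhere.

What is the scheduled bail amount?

Base amounts from the schedule: unlawful firearm possession $39,400; misdemeanor DUI $4,000; insurance fraud $20,100; obstruction of justice $12,700.
Stacking rule: highest base plus 25% of each additional charge. Highest is unlawful firearm possession at $39,400. Additional: $4,000 × 25% = $1,000; $20,100 × 25% = $5,025; $12,700 × 25% = $3,175. Combined base = $39,400 + $9,200 = $48,600.
Net percentage adjustment: −20% +25% = +5%. $48,600 × 1.05 = $51,030.
$51,030 is within the $100,000 maximum.

$51,030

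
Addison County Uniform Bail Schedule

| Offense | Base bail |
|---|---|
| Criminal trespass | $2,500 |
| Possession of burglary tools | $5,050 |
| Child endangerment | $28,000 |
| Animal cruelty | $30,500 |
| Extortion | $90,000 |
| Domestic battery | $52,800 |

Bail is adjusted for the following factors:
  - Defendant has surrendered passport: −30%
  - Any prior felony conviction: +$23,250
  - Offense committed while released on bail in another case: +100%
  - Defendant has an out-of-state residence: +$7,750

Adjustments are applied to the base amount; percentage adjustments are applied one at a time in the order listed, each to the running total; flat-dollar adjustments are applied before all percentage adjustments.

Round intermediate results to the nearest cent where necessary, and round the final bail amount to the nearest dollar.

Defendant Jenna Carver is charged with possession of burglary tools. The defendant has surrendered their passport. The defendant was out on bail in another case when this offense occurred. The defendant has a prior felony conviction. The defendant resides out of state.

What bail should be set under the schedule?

$50,470

Base amounts from the schedule: possession of burglary tools $5,050.
Single charge. Combined base = $5,050.
Any prior felony conviction (+$23,250 flat): $5,050 + $23,250 = $28,300.
Defendant has an out-of-state residence (+$7,750 flat): $28,300 + $7,750 = $36,050.
Defendant has surrendered passport (−30%): $36,050 × 0.7 = $25,235.
Offense committed while released on bail in another case (+100%): $25,235 × 2 = $50,470.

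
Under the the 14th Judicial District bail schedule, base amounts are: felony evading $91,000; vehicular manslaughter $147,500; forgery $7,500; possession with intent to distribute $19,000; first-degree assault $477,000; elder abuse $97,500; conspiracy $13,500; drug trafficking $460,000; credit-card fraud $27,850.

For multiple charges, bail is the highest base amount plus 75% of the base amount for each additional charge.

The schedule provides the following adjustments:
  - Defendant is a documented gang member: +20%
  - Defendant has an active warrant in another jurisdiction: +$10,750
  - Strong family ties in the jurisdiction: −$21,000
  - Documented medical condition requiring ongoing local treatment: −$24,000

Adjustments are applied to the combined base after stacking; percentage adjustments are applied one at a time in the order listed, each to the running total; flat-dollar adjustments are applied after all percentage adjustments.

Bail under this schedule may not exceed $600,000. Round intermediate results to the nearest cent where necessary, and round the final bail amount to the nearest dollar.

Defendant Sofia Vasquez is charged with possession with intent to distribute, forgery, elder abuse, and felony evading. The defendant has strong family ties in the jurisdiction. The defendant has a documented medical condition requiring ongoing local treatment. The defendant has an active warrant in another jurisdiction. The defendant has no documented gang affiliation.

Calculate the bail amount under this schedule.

$151,375

Base amounts from the schedule: possession with intent to distribute $19,000; forgery $7,500; elder abuse $97,500; felony evading $91,000.
Stacking rule: highest base plus 75% of each additional charge. Highest is elder abuse at $97,500. Additional: $19,000 × 75% = $14,250; $7,500 × 75% = $5,625; $91,000 × 75% = $68,250. Combined base = $97,500 + $88,125 = $185,625.
Defendant has an active warrant in another jurisdiction (+$10,750 flat): $185,625 + $10,750 = $196,375.
Strong family ties in the jurisdiction (−$21,000 flat): $196,375 − $21,000 = $175,375.
Documented medical condition requiring ongoing local treatment (−$24,000 flat): $175,375 − $24,000 = $151,375.
$151,375 is within the $600,000 maximum.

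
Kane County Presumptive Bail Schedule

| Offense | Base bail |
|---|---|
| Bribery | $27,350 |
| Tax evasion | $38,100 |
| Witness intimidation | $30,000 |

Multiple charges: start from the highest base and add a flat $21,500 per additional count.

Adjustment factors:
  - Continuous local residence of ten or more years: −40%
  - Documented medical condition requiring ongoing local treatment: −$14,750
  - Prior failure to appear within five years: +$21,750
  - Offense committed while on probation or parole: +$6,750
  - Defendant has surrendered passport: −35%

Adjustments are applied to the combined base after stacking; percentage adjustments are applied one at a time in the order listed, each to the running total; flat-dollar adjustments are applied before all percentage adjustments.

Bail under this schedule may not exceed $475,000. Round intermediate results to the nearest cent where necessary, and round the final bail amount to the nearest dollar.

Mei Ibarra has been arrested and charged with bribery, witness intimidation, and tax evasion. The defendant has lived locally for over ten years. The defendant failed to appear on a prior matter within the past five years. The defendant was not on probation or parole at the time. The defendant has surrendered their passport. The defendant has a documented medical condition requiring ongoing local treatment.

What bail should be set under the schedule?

Base amounts from the schedule: bribery $27,350; witness intimidation $30,000; tax evasion $38,100.
Stacking rule: highest base plus $21,500 per additional charge. Highest is tax evasion at $38,100; 2 additional charges → +$43,000. Combined base = $81,100.
Documented medical condition requiring ongoing local treatment (−$14,750 flat): $81,100 − $14,750 = $66,350.
Prior failure to appear within five years (+$21,750 flat): $66,350 + $21,750 = $88,100.
Continuous local residence of ten or more years (−40%): $88,100 × 0.6 = $52,860.
Defendant has surrendered passport (−35%): $52,860 × 0.65 = $34,359.
$34,359 is within the $475,000 maximum.

$34,359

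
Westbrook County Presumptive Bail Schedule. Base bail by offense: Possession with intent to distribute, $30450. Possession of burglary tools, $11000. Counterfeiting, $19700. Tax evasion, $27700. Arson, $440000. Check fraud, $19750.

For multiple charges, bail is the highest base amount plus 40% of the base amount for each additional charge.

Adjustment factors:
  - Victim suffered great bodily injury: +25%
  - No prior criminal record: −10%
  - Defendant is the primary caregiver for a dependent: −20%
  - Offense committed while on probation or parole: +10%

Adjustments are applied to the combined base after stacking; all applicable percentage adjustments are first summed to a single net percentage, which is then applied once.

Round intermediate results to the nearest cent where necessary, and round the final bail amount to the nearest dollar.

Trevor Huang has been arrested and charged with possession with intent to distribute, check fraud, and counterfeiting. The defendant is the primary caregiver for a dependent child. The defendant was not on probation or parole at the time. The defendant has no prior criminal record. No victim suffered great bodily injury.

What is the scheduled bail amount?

$32361

Base amounts from the schedule: possession with intent to distribute $30450; check fraud $19750; counterfeiting $19700.
Stacking rule: highest base plus 40% of each additional charge. Highest is possession with intent to distribute at $30450. Additional: $19750 × 40% = $7900; $19700 × 40% = $7880. Combined base = $30450 + $15780 = $46230.
Net percentage adjustment: −10% −20% = −30%. $46230 × 0.7 = $32361.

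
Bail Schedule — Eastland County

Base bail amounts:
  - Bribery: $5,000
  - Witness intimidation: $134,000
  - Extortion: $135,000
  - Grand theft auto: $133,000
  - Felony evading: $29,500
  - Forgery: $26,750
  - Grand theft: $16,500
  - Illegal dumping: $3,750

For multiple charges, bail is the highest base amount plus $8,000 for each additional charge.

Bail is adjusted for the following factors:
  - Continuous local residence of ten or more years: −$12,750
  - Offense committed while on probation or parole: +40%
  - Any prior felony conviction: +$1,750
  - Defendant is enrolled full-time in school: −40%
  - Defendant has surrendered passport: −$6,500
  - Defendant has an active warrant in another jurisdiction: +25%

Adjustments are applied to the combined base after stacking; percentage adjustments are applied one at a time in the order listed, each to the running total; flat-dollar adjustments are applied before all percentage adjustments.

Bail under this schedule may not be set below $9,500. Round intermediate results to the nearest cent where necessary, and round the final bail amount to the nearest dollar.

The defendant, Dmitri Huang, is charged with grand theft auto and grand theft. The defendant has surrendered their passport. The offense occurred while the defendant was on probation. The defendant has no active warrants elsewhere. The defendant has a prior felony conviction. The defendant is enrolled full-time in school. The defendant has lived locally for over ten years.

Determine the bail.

Base amounts from the schedule: grand theft auto $133,000; grand theft $16,500.
Stacking rule: highest base plus $8,000 per additional charge. Highest is grand theft auto at $133,000; 1 additional charge → +$8,000. Combined base = $141,000.
Continuous local residence of ten or more years (−$12,750 flat): $141,000 − $12,750 = $128,250.
Any prior felony conviction (+$1,750 flat): $128,250 + $1,750 = $130,000.
Defendant has surrendered passport (−$6,500 flat): $130,000 − $6,500 = $123,500.
Offense committed while on probation or parole (+40%): $123,500 × 1.4 = $172,900.
Defendant is enrolled full-time in school (−40%): $172,900 × 0.6 = $103,740.
$103,740 is at or above the $9,500 minimum.

$103,740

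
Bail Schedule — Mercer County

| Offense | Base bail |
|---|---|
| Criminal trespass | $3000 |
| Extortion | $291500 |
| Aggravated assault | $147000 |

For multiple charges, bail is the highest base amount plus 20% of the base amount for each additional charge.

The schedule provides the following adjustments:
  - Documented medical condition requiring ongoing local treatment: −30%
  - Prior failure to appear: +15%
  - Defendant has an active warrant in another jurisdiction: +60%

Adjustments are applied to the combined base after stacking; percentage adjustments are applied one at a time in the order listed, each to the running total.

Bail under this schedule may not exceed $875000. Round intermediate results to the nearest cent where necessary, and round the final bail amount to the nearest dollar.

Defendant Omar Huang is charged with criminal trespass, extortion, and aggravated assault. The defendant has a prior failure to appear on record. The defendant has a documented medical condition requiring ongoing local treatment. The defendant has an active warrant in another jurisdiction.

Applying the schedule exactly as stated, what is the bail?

$414092

Base amounts from the schedule: criminal trespass $3000; extortion $291500; aggravated assault $147000.
Stacking rule: highest base plus 20% of each additional charge. Highest is extortion at $291500. Additional: $3000 × 20% = $600; $147000 × 20% = $29400. Combined base = $291500 + $30000 = $321500.
Documented medical condition requiring ongoing local treatment (−30%): $321500 × 0.7 = $225050.
Prior failure to appear (+15%): $225050 × 1.15 = $258807.50.
Defendant has an active warrant in another jurisdiction (+60%): $258807.50 × 1.6 = $414092.
$414092 is within the $875000 maximum.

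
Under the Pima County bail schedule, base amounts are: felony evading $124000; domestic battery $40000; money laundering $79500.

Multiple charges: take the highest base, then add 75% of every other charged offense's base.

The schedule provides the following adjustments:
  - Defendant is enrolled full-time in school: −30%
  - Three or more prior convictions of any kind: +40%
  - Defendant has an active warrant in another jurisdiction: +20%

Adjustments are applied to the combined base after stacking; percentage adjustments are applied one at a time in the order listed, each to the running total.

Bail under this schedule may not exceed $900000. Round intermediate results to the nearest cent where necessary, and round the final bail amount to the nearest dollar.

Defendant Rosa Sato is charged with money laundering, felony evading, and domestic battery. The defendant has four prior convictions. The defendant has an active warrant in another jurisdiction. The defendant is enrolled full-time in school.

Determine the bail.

Base amounts from the schedule: money laundering $79500; felony evading $124000; domestic battery $40000.
Stacking rule: highest base plus 75% of each additional charge. Highest is felony evading at $124000. Additional: $79500 × 75% = $59625; $40000 × 75% = $30000. Combined base = $124000 + $89625 = $213625.
Defendant is enrolled full-time in school (−30%): $213625 × 0.7 = $149537.50.
Three or more prior convictions of any kind (+40%): $149537.50 × 1.4 = $209352.50.
Defendant has an active warrant in another jurisdiction (+20%): $209352.50 × 1.2 = $251223.
$251223 is within the $900000 maximum.

$251223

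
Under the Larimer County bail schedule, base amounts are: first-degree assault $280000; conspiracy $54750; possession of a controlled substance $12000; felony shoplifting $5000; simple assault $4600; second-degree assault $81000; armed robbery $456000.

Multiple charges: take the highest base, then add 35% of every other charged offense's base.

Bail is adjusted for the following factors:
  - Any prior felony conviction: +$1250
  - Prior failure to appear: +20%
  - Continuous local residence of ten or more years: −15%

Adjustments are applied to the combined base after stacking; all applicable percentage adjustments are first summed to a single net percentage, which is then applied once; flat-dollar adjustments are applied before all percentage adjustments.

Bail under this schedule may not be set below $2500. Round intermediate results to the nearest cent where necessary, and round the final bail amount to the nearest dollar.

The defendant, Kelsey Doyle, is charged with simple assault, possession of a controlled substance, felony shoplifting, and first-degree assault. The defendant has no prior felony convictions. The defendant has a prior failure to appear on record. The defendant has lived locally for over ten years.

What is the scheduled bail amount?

$301938

Base amounts from the schedule: simple assault $4600; possession of a controlled substance $12000; felony shoplifting $5000; first-degree assault $280000.
Stacking rule: highest base plus 35% of each additional charge. Highest is first-degree assault at $280000. Additional: $4600 × 35% = $1610; $12000 × 35% = $4200; $5000 × 35% = $1750. Combined base = $280000 + $7560 = $287560.
Net percentage adjustment: +20% −15% = +5%. $287560 × 1.05 = $301938.
$301938 is at or above the $2500 minimum.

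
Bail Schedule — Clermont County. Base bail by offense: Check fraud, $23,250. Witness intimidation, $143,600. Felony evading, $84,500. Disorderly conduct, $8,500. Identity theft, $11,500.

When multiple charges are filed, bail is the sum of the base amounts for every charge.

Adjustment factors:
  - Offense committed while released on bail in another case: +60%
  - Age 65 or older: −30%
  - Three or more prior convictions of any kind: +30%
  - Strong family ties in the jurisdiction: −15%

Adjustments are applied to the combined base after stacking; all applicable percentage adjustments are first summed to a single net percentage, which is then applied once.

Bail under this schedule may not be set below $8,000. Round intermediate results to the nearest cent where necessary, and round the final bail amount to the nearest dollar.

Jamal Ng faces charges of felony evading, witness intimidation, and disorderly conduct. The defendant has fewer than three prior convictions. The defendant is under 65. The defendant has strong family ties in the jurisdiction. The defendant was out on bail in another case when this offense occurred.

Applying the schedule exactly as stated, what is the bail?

Base amounts from the schedule: felony evading $84,500; witness intimidation $143,600; disorderly conduct $8,500.
Stacking rule: sum of all bases. $84,500 + $143,600 + $8,500 = $236,600.
Net percentage adjustment: +60% −15% = +45%. $236,600 × 1.45 = $343,070.
$343,070 is at or above the $8,000 minimum.

$343,070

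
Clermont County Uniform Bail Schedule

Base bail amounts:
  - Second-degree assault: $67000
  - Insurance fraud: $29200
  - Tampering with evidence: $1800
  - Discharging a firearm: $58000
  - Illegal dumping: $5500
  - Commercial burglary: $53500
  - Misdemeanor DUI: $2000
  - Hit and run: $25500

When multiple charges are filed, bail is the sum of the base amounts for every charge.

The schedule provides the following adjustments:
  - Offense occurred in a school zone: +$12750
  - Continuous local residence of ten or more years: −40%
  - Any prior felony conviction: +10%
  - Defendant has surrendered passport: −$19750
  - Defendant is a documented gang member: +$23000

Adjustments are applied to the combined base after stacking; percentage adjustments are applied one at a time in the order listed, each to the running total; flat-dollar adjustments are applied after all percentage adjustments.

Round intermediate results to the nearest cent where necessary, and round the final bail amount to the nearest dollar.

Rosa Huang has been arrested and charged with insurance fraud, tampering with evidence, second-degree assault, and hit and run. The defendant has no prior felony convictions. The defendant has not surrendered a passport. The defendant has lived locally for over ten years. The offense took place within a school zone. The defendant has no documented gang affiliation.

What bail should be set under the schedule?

$86850

Base amounts from the schedule: insurance fraud $29200; tampering with evidence $1800; second-degree assault $67000; hit and run $25500.
Stacking rule: sum of all bases. $29200 + $1800 + $67000 + $25500 = $123500.
Continuous local residence of ten or more years (−40%): $123500 × 0.6 = $74100.
Offense occurred in a school zone (+$12750 flat): $74100 + $12750 = $86850.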